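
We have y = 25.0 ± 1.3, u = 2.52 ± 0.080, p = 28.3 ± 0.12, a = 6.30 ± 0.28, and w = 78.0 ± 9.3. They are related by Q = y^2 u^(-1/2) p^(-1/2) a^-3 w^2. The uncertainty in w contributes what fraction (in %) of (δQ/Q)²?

66.3%

(δQ/Q)² = (2·δy/y)² + (−½·δu/u)² + (−½·δp/p)² + (-3·δa/a)² + (2·δw/w)²
  y term: (2×0.0520)² = 0.0108
  u term: (-0.5×0.0317)² = 0.000252
  p term: (-0.5×0.00424)² = 4.49e-06
  a term: (-3×0.0444)² = 0.0178
  w term: (2×0.119)² = 0.0569
Total = 0.0857. Share from w = 0.0569/0.0857 = 0.663.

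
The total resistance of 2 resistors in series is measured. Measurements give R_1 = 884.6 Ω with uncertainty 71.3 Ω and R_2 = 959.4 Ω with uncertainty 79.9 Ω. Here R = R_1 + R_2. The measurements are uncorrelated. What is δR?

Absolute uncertainties add in quadrature for a linear combination:
  (δR_1)² = 5080;  (δR_2)² = 6380
δR = √(11500) = 107 Ω

107 Ω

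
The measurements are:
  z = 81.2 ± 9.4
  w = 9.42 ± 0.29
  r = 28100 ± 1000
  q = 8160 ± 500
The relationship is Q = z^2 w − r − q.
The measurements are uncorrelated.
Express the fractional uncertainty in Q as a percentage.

56.3%

Let p = z^2·w = 62100. δp/p = √((2·δz/z)² + (1·δw/w)²) = √(0.0536 + 0.000948) = 0.234, so δp = 14500.
Q = p − r − q: δQ = √(δp² + δr² + δq²) = √(2.1e+08 + 1e+06 + 2.5e+05) = 14500
Q = 25900, so δQ/Q = 14500/25900 = 0.563.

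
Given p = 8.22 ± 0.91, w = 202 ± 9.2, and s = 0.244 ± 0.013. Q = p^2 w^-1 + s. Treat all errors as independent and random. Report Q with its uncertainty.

Let h = p^2·w^-1 = 0.334. δh/h = √((2·δp/p)² + (-1·δw/w)²) = √(0.0490 + 0.00207) = 0.226, so δh = 0.0756.
Q = h + s: δQ = √(δh² + δs²) = √(0.00572 + 0.000169) = 0.0767
Q = 0.578.

0.578 ± 0.0767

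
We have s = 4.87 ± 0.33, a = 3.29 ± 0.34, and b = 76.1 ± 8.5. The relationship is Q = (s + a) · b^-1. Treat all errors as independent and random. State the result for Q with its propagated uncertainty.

0.107 ± 0.0135

Let u = s + a = 8.16. δu = √(δs² + δa²) = √(0.109 + 0.116) = 0.474, so δu/u = 0.0581.
Q is then a monomial in u, b:
δQ/Q = √((δu/u)² + (-1·δb/b)²) = √(0.00337 + 0.0125) = 0.126
Q = 0.107, so δQ = 0.126 × 0.107 = 0.0135.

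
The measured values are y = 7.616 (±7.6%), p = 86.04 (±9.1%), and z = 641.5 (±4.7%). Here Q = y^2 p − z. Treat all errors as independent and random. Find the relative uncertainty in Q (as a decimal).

Let w = y^2·p = 4991. δw/w = √((2·δy/y)² + (1·δp/p)²) = √(0.0231 + 0.00828) = 0.177, so δw = 884.
Q = w − z: δQ = √(δw² + δz²) = √(7.82e+05 + 909) = 885
Q = 4349, so δQ/Q = 885/4349 = 0.203.

0.203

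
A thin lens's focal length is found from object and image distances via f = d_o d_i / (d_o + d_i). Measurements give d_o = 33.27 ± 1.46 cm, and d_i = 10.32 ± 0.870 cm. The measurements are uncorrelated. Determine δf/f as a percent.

6.52%

∂f/∂d_o = (d_i/(d_o+d_i))² = 0.0561;  ∂f/∂d_i = (d_o/(d_o+d_i))² = 0.583
δf = √((∂f/∂d_o · δd_o)² + (∂f/∂d_i · δd_i)²) = √(0.00670 + 0.257) = 0.513 cm
f = 7.877 cm, so δf/f = 0.513/7.877 = 0.0652.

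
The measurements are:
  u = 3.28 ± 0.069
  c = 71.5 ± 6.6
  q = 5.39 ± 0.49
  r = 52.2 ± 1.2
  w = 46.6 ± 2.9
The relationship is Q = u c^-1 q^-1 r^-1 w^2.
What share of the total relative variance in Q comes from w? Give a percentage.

46.6%

(δQ/Q)² = (1·δu/u)² + (-1·δc/c)² + (-1·δq/q)² + (-1·δr/r)² + (2·δw/w)²
  u term: (1×0.0210)² = 0.000443
  c term: (-1×0.0923)² = 0.00852
  q term: (-1×0.0909)² = 0.00826
  r term: (-1×0.0230)² = 0.000528
  w term: (2×0.0622)² = 0.0155
Total = 0.0332. Share from w = 0.0155/0.0332 = 0.466.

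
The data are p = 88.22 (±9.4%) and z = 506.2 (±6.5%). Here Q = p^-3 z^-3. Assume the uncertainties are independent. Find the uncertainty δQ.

3.85e-15

Since Q is a product/quotient, work with relative uncertainties:
  (-3·δp/p)² = (-3×0.0940)² = 0.0795;  (-3·δz/z)² = (-3×0.0650)² = 0.0380
δQ/Q = √(0.118) = 0.343
Q = 1.123e-14, so δQ = 0.343 × 1.123e-14 = 3.85e-15.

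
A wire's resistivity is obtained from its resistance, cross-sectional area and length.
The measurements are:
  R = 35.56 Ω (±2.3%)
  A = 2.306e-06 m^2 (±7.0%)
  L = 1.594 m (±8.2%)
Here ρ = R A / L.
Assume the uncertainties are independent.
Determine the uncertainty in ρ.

5.67e-06 Ω·m

Each factor contributes (exponent × relative error)² to (δρ/ρ)²:
  (1·δR/R)² = (1×0.0230)² = 0.000529;  (1·δA/A)² = (1×0.0700)² = 0.00490;  (-1·δL/L)² = (-1×0.0820)² = 0.00672
δρ/ρ = √(0.0122) = 0.110
ρ = 5.144e-05 Ω·m, so δρ = 0.110 × 5.144e-05 = 5.67e-06 Ω·m.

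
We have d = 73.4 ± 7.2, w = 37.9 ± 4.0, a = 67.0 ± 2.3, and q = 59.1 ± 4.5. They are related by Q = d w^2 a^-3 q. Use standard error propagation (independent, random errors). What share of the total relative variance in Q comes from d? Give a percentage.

13.6%

(δQ/Q)² = (1·δd/d)² + (2·δw/w)² + (-3·δa/a)² + (1·δq/q)²
  d term: (1×0.0981)² = 0.00962
  w term: (2×0.106)² = 0.0446
  a term: (-3×0.0343)² = 0.0106
  q term: (1×0.0761)² = 0.00580
Total = 0.0706. Share from d = 0.00962/0.0706 = 0.136.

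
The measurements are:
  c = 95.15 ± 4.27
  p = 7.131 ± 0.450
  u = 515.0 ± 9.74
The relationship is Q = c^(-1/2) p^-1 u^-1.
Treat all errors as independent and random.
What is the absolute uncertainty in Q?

1.94e-06

Relative error in a monomial: (δQ/Q)² = Σ (nᵢ · δxᵢ/xᵢ)².
  (−½·δc/c)² = (-0.5×0.0449)² = 0.000503;  (-1·δp/p)² = (-1×0.0631)² = 0.00398;  (-1·δu/u)² = (-1×0.0189)² = 0.000358
δQ/Q = √(0.00484) = 0.0696
Q = 2.792e-05, so δQ = 0.0696 × 2.792e-05 = 1.94e-06.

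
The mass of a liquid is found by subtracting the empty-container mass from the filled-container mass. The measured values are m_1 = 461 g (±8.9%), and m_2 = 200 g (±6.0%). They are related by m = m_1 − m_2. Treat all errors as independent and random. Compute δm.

Absolute uncertainties add in quadrature for a linear combination:
  (δm_1)² = 1680;  (δm_2)² = 144
δm = √(1830) = 42.7 g

42.7 g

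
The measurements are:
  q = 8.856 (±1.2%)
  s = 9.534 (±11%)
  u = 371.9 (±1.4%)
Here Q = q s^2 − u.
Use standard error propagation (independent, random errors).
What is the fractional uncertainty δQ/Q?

0.410

Let p = q·s^2 = 805.0. δp/p = √((1·δq/q)² + (2·δs/s)²) = √(0.000144 + 0.0484) = 0.220, so δp = 177.
Q = p − u: δQ = √(δp² + δu²) = √(31500 + 27.1) = 177
Q = 433.1, so δQ/Q = 177/433.1 = 0.410.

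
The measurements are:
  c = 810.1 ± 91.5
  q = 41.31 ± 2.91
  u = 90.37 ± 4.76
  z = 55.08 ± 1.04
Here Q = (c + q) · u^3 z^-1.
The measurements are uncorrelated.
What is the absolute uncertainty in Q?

2.19e+06

Let w = c + q = 851.4. δw = √(δc² + δq²) = √(8370 + 8.47) = 91.5, so δw/w = 0.108.
Q is then a monomial in w, u, z:
δQ/Q = √((δw/w)² + (3·δu/u)² + (-1·δz/z)²) = √(0.0116 + 0.0250 + 0.000357) = 0.192
Q = 1.141e+07, so δQ = 0.192 × 1.141e+07 = 2.19e+06.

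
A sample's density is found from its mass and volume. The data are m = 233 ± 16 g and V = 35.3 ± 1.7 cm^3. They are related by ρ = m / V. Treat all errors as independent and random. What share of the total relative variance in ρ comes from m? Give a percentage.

67.0%

(δρ/ρ)² = (1·δm/m)² + (-1·δV/V)²
  m term: (1×0.0687)² = 0.00472
  V term: (-1×0.0482)² = 0.00232
Total = 0.00703. Share from m = 0.00472/0.00703 = 0.670.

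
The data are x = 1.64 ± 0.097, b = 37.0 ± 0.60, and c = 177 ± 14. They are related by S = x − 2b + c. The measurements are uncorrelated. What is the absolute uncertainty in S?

14.1

Each term contributes (cᵢ δxᵢ)² to (δS)²:
  (δx)² = 0.00941;  (2·δb)² = 1.44;  (δc)² = 196
δS = √(197) = 14.1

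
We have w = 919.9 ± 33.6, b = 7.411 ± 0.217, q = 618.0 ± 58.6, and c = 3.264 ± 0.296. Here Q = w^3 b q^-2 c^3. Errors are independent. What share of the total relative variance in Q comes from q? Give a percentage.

29.3%

(δQ/Q)² = (3·δw/w)² + (1·δb/b)² + (-2·δq/q)² + (3·δc/c)²
  w term: (3×0.0365)² = 0.0120
  b term: (1×0.0293)² = 0.000857
  q term: (-2×0.0948)² = 0.0360
  c term: (3×0.0907)² = 0.0740
Total = 0.123. Share from q = 0.0360/0.123 = 0.293.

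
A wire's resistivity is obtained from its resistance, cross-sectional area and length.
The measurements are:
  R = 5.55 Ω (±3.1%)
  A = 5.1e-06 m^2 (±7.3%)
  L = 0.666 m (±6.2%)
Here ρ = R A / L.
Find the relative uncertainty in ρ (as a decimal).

ρ is a product of powers, so relative uncertainties combine in quadrature:
  (1·δR/R)² = (1×0.0310)² = 0.000961;  (1·δA/A)² = (1×0.0730)² = 0.00533;  (-1·δL/L)² = (-1×0.0620)² = 0.00384
δρ/ρ = √(0.0101) = 0.101

0.101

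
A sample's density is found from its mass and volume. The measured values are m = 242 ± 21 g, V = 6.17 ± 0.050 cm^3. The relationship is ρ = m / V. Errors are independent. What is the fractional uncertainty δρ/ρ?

0.0872

Each factor contributes (exponent × relative error)² to (δρ/ρ)²:
  (1·δm/m)² = (1×0.0868)² = 0.00753;  (-1·δV/V)² = (-1×0.00810)² = 6.57e-05
δρ/ρ = √(0.00760) = 0.0872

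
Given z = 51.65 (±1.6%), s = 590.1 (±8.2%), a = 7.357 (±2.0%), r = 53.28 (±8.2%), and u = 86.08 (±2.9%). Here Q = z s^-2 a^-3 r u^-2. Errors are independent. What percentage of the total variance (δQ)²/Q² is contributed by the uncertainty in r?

(δQ/Q)² = (1·δz/z)² + (-2·δs/s)² + (-3·δa/a)² + (1·δr/r)² + (-2·δu/u)²
  z term: (1×0.0160)² = 0.000256
  s term: (-2×0.0820)² = 0.0269
  a term: (-3×0.0200)² = 0.00360
  r term: (1×0.0820)² = 0.00672
  u term: (-2×0.0290)² = 0.00336
Total = 0.0408. Share from r = 0.00672/0.0408 = 0.165.

16.5%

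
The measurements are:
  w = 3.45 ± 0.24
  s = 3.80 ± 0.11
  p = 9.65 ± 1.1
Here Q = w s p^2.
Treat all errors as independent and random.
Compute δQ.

293

Each factor contributes (exponent × relative error)² to (δQ/Q)²:
  (1·δw/w)² = (1×0.0696)² = 0.00484;  (1·δs/s)² = (1×0.0289)² = 0.000838;  (2·δp/p)² = (2×0.114)² = 0.0520
δQ/Q = √(0.0577) = 0.240
Q = 1220, so δQ = 0.240 × 1220 = 293.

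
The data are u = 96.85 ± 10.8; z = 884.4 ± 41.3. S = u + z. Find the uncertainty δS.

Sums and differences: (δS)² = Σ (cᵢ δxᵢ)².
  (δu)² = 117;  (δz)² = 1710
δS = √(1820) = 42.7

42.7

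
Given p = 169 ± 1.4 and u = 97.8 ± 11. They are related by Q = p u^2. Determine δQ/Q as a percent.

Each factor contributes (exponent × relative error)² to (δQ/Q)²:
  (1·δp/p)² = (1×0.00828)² = 6.86e-05;  (2·δu/u)² = (2×0.112)² = 0.0506
δQ/Q = √(0.0507) = 0.225

22.5%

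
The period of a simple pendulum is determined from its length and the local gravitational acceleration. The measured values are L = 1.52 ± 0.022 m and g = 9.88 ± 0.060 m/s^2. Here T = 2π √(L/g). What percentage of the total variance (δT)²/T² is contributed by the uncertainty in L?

(δT/T)² = (½·δL/L)² + (−½·δg/g)²
  L term: (0.5×0.0145)² = 5.24e-05
  g term: (-0.5×0.00607)² = 9.22e-06
Total = 6.16e-05. Share from L = 5.24e-05/6.16e-05 = 0.850.

85.0%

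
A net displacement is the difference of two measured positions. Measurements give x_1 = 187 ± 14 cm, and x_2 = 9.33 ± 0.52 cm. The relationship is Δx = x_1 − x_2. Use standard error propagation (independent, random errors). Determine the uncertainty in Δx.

Sums and differences: (δΔx)² = Σ (cᵢ δxᵢ)².
  (δx_1)² = 196;  (δx_2)² = 0.270
δΔx = √(196) = 14.0 cm

14.0 cm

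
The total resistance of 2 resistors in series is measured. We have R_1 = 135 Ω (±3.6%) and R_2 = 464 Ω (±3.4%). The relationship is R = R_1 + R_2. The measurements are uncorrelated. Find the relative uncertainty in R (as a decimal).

0.0276

For a sum/difference, combine absolute errors in quadrature:
  (δR_1)² = 23.6;  (δR_2)² = 249
δR = √(273) = 16.5 Ω
R = 599 Ω, so δR/R = 16.5/599 = 0.0276.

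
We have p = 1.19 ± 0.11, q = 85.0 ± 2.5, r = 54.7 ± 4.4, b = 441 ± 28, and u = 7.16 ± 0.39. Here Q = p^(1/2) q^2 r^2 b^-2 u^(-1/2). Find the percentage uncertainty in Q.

Each factor contributes (exponent × relative error)² to (δQ/Q)²:
  (½·δp/p)² = (0.5×0.0924)² = 0.00214;  (2·δq/q)² = (2×0.0294)² = 0.00346;  (2·δr/r)² = (2×0.0804)² = 0.0259;  (-2·δb/b)² = (-2×0.0635)² = 0.0161;  (−½·δu/u)² = (-0.5×0.0545)² = 0.000742
δQ/Q = √(0.0483) = 0.220

22.0%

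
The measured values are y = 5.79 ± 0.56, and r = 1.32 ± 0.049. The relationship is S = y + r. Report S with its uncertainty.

Sums and differences: (δS)² = Σ (cᵢ δxᵢ)².
  (δy)² = 0.314;  (δr)² = 0.00240
δS = √(0.316) = 0.562
S = 7.11.

7.11 ± 0.562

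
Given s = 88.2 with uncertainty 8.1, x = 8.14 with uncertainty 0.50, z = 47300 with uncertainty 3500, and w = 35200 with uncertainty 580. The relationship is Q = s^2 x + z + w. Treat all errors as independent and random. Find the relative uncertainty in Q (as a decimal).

Let p = s^2·x = 63300. δp/p = √((2·δs/s)² + (1·δx/x)²) = √(0.0337 + 0.00377) = 0.194, so δp = 12300.
Q = p + z + w: δQ = √(δp² + δz² + δw²) = √(1.5e+08 + 1.22e+07 + 3.36e+05) = 12800
Q = 1.46e+05, so δQ/Q = 12800/1.46e+05 = 0.0875.

0.0875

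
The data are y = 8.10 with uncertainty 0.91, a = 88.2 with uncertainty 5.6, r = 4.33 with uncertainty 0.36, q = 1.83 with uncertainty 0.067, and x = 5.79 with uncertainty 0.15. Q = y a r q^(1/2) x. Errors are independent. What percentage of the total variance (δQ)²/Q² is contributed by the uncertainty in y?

51.4%

(δQ/Q)² = (1·δy/y)² + (1·δa/a)² + (1·δr/r)² + (½·δq/q)² + (1·δx/x)²
  y term: (1×0.112)² = 0.0126
  a term: (1×0.0635)² = 0.00403
  r term: (1×0.0831)² = 0.00691
  q term: (0.5×0.0366)² = 0.000335
  x term: (1×0.0259)² = 0.000671
Total = 0.0246. Share from y = 0.0126/0.0246 = 0.514.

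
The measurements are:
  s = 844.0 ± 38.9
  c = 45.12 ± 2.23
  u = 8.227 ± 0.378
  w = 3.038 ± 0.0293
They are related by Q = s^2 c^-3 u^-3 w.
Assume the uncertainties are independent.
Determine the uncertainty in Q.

For a monomial Q ∝ s^2, c^-3, u^-3, w, fractional errors add in quadrature:
  (2·δs/s)² = (2×0.0461)² = 0.00850;  (-3·δc/c)² = (-3×0.0494)² = 0.0220;  (-3·δu/u)² = (-3×0.0459)² = 0.0190;  (1·δw/w)² = (1×0.00964)² = 9.3e-05
δQ/Q = √(0.0496) = 0.223
Q = 0.04231, so δQ = 0.223 × 0.04231 = 0.00942.

0.00942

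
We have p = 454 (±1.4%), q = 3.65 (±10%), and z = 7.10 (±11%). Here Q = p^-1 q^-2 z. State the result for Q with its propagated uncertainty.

0.00117 ± 0.000268

Products/powers → add relative errors in quadrature, weighted by exponent:
  (-1·δp/p)² = (-1×0.0140)² = 0.000196;  (-2·δq/q)² = (-2×0.100)² = 0.0400;  (1·δz/z)² = (1×0.110)² = 0.0121
δQ/Q = √(0.0523) = 0.229
Q = 0.00117, so δQ = 0.229 × 0.00117 = 0.000268.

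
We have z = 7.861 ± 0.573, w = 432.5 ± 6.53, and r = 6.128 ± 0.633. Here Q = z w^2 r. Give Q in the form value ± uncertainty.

Since Q is a product/quotient, work with relative uncertainties:
  (1·δz/z)² = (1×0.0729)² = 0.00531;  (2·δw/w)² = (2×0.0151)² = 0.000912;  (1·δr/r)² = (1×0.103)² = 0.0107
δQ/Q = √(0.0169) = 0.130
Q = 9.011e+06, so δQ = 0.130 × 9.011e+06 = 1.17e+06.

(9.011 ± 1.17) × 10^6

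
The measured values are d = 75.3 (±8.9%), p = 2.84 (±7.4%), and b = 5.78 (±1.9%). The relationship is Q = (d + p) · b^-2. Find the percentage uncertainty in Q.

9.38%

Let u = d + p = 78.1. δu = √(δd² + δp²) = √(44.9 + 0.0442) = 6.70, so δu/u = 0.0858.
Q is then a monomial in u, b:
δQ/Q = √((δu/u)² + (-2·δb/b)²) = √(0.00736 + 0.00144) = 0.0938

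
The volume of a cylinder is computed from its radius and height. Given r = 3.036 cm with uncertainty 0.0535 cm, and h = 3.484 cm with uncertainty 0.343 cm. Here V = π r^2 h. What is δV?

10.5 cm^3

Since V is a product/quotient, work with relative uncertainties:
  (2·δr/r)² = (2×0.0176)² = 0.00124;  (1·δh/h)² = (1×0.0985)² = 0.00969
δV/V = √(0.0109) = 0.105
V = 100.9 cm^3, so δV = 0.105 × 100.9 = 10.5 cm^3.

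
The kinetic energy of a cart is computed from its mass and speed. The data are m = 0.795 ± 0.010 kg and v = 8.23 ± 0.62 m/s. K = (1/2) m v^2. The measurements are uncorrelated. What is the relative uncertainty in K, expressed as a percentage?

15.1%

For a monomial K ∝ m, v^2, fractional errors add in quadrature:
  (1·δm/m)² = (1×0.0126)² = 0.000158;  (2·δv/v)² = (2×0.0753)² = 0.0227
δK/K = √(0.0229) = 0.151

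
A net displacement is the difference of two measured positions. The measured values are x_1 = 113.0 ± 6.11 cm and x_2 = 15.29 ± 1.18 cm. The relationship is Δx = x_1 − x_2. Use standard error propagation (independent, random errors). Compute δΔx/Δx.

0.0637

Each term contributes (cᵢ δxᵢ)² to (δΔx)²:
  (δx_1)² = 37.3;  (δx_2)² = 1.39
δΔx = √(38.7) = 6.22 cm
Δx = 97.71 cm, so δΔx/Δx = 6.22/97.71 = 0.0637.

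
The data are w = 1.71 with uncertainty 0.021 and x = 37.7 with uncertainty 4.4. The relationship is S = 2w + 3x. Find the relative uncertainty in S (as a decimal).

Each term contributes (cᵢ δxᵢ)² to (δS)²:
  (2·δw)² = 0.00176;  (3·δx)² = 174
δS = √(174) = 13.2
S = 117, so δS/S = 13.2/117 = 0.113.

0.113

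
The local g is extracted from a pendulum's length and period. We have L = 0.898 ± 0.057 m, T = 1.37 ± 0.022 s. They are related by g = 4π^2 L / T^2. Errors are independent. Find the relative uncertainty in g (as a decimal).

For a monomial g ∝ L, T^-2, fractional errors add in quadrature:
  (1·δL/L)² = (1×0.0635)² = 0.00403;  (-2·δT/T)² = (-2×0.0161)² = 0.00103
δg/g = √(0.00506) = 0.0711

0.0711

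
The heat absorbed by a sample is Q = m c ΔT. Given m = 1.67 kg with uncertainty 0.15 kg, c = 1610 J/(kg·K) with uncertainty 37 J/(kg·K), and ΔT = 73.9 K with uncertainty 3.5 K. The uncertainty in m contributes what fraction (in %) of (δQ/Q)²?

74.4%

(δQ/Q)² = (1·δm/m)² + (1·δc/c)² + (1·δΔT/ΔT)²
  m term: (1×0.0898)² = 0.00807
  c term: (1×0.0230)² = 0.000528
  ΔT term: (1×0.0474)² = 0.00224
Total = 0.0108. Share from m = 0.00807/0.0108 = 0.744.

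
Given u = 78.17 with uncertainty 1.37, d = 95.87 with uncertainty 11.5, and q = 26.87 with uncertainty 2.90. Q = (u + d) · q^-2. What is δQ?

0.0544

Let w = u + d = 174.0. δw = √(δu² + δd²) = √(1.88 + 132) = 11.6, so δw/w = 0.0665.
Q is then a monomial in w, q:
δQ/Q = √((δw/w)² + (-2·δq/q)²) = √(0.00443 + 0.0466) = 0.226
Q = 0.2411, so δQ = 0.226 × 0.2411 = 0.0544.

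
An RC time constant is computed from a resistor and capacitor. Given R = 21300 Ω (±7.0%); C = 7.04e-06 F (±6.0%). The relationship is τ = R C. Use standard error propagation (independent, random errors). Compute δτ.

Since τ is a product/quotient, work with relative uncertainties:
  (1·δR/R)² = (1×0.0700)² = 0.00490;  (1·δC/C)² = (1×0.0600)² = 0.00360
δτ/τ = √(0.00850) = 0.0922
τ = 0.150 s, so δτ = 0.0922 × 0.150 = 0.0138 s.

0.0138 s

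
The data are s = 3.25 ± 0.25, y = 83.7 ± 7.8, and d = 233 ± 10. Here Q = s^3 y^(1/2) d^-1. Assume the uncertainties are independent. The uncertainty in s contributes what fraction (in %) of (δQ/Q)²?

(δQ/Q)² = (3·δs/s)² + (½·δy/y)² + (-1·δd/d)²
  s term: (3×0.0769)² = 0.0533
  y term: (0.5×0.0932)² = 0.00217
  d term: (-1×0.0429)² = 0.00184
Total = 0.0573. Share from s = 0.0533/0.0573 = 0.930.

93.0%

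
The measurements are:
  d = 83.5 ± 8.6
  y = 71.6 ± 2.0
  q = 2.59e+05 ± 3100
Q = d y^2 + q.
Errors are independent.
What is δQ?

Let p = d·y^2 = 4.28e+05. δp/p = √((1·δd/d)² + (2·δy/y)²) = √(0.0106 + 0.00312) = 0.117, so δp = 50200.
Q = p + q: δQ = √(δp² + δq²) = √(2.52e+09 + 9.61e+06) = 50300

50300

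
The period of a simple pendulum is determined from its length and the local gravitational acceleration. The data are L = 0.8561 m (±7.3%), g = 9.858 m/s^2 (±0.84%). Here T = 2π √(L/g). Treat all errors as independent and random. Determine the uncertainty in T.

0.0680 s

T is a product of powers, so relative uncertainties combine in quadrature:
  (½·δL/L)² = (0.5×0.0730)² = 0.00133;  (−½·δg/g)² = (-0.5×0.00840)² = 1.76e-05
δT/T = √(0.00135) = 0.0367
T = 1.852 s, so δT = 0.0367 × 1.852 = 0.0680 s.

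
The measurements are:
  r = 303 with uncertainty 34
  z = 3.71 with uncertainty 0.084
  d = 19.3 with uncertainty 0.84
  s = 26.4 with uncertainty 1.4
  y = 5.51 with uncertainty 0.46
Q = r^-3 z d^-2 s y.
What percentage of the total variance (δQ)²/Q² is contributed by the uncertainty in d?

5.78%

(δQ/Q)² = (-3·δr/r)² + (1·δz/z)² + (-2·δd/d)² + (1·δs/s)² + (1·δy/y)²
  r term: (-3×0.112)² = 0.113
  z term: (1×0.0226)² = 0.000513
  d term: (-2×0.0435)² = 0.00758
  s term: (1×0.0530)² = 0.00281
  y term: (1×0.0835)² = 0.00697
Total = 0.131. Share from d = 0.00758/0.131 = 0.0578.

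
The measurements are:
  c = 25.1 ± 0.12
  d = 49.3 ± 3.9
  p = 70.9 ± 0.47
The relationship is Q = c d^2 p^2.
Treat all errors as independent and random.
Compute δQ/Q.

0.159

Relative error in a monomial: (δQ/Q)² = Σ (nᵢ · δxᵢ/xᵢ)².
  (1·δc/c)² = (1×0.00478)² = 2.29e-05;  (2·δd/d)² = (2×0.0791)² = 0.0250;  (2·δp/p)² = (2×0.00663)² = 0.000176
δQ/Q = √(0.0252) = 0.159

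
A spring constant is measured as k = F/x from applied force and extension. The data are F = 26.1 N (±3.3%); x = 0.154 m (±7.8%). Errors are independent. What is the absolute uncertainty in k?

Each factor contributes (exponent × relative error)² to (δk/k)²:
  (1·δF/F)² = (1×0.0330)² = 0.00109;  (-1·δx/x)² = (-1×0.0780)² = 0.00608
δk/k = √(0.00717) = 0.0847
k = 169 N/m, so δk = 0.0847 × 169 = 14.4 N/m.

14.4 N/m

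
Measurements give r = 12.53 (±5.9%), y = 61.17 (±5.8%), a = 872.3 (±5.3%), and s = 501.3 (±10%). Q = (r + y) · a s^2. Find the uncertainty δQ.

3.44e+09

Let u = r + y = 73.70. δu = √(δr² + δy²) = √(0.547 + 12.6) = 3.62, so δu/u = 0.0492.
Q is then a monomial in u, a, s:
δQ/Q = √((δu/u)² + (1·δa/a)² + (2·δs/s)²) = √(0.00242 + 0.00281 + 0.0400) = 0.213
Q = 1.616e+10, so δQ = 0.213 × 1.616e+10 = 3.44e+09.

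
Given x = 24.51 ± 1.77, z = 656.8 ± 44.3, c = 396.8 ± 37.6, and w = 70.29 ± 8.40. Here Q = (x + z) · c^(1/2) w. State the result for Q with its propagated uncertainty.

(9.539 ± 1.37) × 10^5

Let u = x + z = 681.3. δu = √(δx² + δz²) = √(3.13 + 1960) = 44.3, so δu/u = 0.0651.
Q is then a monomial in u, c, w:
δQ/Q = √((δu/u)² + (½·δc/c)² + (1·δw/w)²) = √(0.00423 + 0.00224 + 0.0143) = 0.144
Q = 953900, so δQ = 0.144 × 953900 = 1.37e+05.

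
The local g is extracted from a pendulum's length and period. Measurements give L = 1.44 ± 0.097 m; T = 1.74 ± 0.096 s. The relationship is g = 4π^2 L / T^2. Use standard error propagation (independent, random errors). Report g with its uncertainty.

For a monomial g ∝ L, T^-2, fractional errors add in quadrature:
  (1·δL/L)² = (1×0.0674)² = 0.00454;  (-2·δT/T)² = (-2×0.0552)² = 0.0122
δg/g = √(0.0167) = 0.129
g = 18.8 m/s^2, so δg = 0.129 × 18.8 = 2.43 m/s^2.

18.8 ± 2.43 m/s^2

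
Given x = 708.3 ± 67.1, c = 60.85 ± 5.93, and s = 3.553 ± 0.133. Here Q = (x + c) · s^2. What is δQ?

Let u = x + c = 769.1. δu = √(δx² + δc²) = √(4500 + 35.2) = 67.4, so δu/u = 0.0876.
Q is then a monomial in u, s:
δQ/Q = √((δu/u)² + (2·δs/s)²) = √(0.00767 + 0.00560) = 0.115
Q = 9710, so δQ = 0.115 × 9710 = 1120.

1120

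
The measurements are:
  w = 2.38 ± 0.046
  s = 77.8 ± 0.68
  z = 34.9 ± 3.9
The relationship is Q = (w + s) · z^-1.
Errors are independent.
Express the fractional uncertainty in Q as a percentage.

Let u = w + s = 80.2. δu = √(δw² + δs²) = √(0.00212 + 0.462) = 0.682, so δu/u = 0.00850.
Q is then a monomial in u, z:
δQ/Q = √((δu/u)² + (-1·δz/z)²) = √(7.23e-05 + 0.0125) = 0.112

11.2%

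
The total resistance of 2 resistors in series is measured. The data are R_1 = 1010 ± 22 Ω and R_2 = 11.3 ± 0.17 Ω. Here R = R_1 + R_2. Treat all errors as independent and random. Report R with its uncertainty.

1020 ± 22.0 Ω

Each term contributes (cᵢ δxᵢ)² to (δR)²:
  (δR_1)² = 484;  (δR_2)² = 0.0289
δR = √(484) = 22.0 Ω
R = 1020 Ω.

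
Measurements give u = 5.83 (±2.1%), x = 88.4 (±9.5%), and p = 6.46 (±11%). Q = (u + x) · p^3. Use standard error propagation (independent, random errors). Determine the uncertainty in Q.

8680

Let w = u + x = 94.2. δw = √(δu² + δx²) = √(0.0150 + 70.5) = 8.40, so δw/w = 0.0891.
Q is then a monomial in w, p:
δQ/Q = √((δw/w)² + (3·δp/p)²) = √(0.00794 + 0.109) = 0.342
Q = 25400, so δQ = 0.342 × 25400 = 8680.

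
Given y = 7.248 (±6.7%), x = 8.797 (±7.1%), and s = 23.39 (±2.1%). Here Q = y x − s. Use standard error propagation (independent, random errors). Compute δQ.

6.24

Let p = y·x = 63.76. δp/p = √((1·δy/y)² + (1·δx/x)²) = √(0.00449 + 0.00504) = 0.0976, so δp = 6.22.
Q = p − s: δQ = √(δp² + δs²) = √(38.7 + 0.241) = 6.24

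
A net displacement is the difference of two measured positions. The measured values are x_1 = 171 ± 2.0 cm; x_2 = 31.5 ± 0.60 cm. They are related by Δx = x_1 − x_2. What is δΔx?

Absolute uncertainties add in quadrature for a linear combination:
  (δx_1)² = 4.00;  (δx_2)² = 0.360
δΔx = √(4.36) = 2.09 cm

2.09 cm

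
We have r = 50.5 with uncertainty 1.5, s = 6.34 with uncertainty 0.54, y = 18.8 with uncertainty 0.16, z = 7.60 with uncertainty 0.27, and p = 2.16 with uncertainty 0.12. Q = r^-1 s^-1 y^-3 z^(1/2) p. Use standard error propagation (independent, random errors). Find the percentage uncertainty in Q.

Products/powers → add relative errors in quadrature, weighted by exponent:
  (-1·δr/r)² = (-1×0.0297)² = 0.000882;  (-1·δs/s)² = (-1×0.0852)² = 0.00725;  (-3·δy/y)² = (-3×0.00851)² = 0.000652;  (½·δz/z)² = (0.5×0.0355)² = 0.000316;  (1·δp/p)² = (1×0.0556)² = 0.00309
δQ/Q = √(0.0122) = 0.110

11.0%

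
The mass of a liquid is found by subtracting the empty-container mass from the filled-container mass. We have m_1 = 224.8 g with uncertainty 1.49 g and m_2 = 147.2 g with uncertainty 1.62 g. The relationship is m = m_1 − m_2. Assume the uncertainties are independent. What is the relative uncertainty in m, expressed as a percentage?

2.84%

Each term contributes (cᵢ δxᵢ)² to (δm)²:
  (δm_1)² = 2.22;  (δm_2)² = 2.62
δm = √(4.84) = 2.20 g
m = 77.60 g, so δm/m = 2.20/77.60 = 0.0284.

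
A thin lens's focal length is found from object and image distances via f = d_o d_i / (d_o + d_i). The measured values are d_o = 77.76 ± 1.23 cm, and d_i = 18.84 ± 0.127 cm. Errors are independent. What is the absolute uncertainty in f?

∂f/∂d_o = (d_i/(d_o+d_i))² = 0.0380;  ∂f/∂d_i = (d_o/(d_o+d_i))² = 0.648
δf = √((∂f/∂d_o · δd_o)² + (∂f/∂d_i · δd_i)²) = √(0.00219 + 0.00677) = 0.0947 cm

0.0947 cm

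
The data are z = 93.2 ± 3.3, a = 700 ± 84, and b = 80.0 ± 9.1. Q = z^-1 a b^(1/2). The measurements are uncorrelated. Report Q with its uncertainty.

67.2 ± 9.23

Relative error in a monomial: (δQ/Q)² = Σ (nᵢ · δxᵢ/xᵢ)².
  (-1·δz/z)² = (-1×0.0354)² = 0.00125;  (1·δa/a)² = (1×0.120)² = 0.0144;  (½·δb/b)² = (0.5×0.114)² = 0.00323
δQ/Q = √(0.0189) = 0.137
Q = 67.2, so δQ = 0.137 × 67.2 = 9.23.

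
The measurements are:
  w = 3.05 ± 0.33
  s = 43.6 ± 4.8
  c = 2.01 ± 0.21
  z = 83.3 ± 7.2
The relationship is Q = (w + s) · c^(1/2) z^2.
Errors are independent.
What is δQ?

Let u = w + s = 46.6. δu = √(δw² + δs²) = √(0.109 + 23.0) = 4.81, so δu/u = 0.103.
Q is then a monomial in u, c, z:
δQ/Q = √((δu/u)² + (½·δc/c)² + (2·δz/z)²) = √(0.0106 + 0.00273 + 0.0299) = 0.208
Q = 4.59e+05, so δQ = 0.208 × 4.59e+05 = 95400.

95400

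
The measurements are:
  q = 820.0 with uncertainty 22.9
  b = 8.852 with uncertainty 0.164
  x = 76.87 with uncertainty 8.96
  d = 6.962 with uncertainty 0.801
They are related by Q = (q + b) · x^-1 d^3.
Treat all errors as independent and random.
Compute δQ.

Let u = q + b = 828.9. δu = √(δq² + δb²) = √(524 + 0.0269) = 22.9, so δu/u = 0.0276.
Q is then a monomial in u, x, d:
δQ/Q = √((δu/u)² + (-1·δx/x)² + (3·δd/d)²) = √(0.000763 + 0.0136 + 0.119) = 0.365
Q = 3638, so δQ = 0.365 × 3638 = 1330.

1330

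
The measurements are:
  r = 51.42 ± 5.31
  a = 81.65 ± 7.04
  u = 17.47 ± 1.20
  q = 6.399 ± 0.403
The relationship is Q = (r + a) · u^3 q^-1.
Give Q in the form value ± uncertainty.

110900 ± 25000

Let w = r + a = 133.1. δw = √(δr² + δa²) = √(28.2 + 49.6) = 8.82, so δw/w = 0.0663.
Q is then a monomial in w, u, q:
δQ/Q = √((δw/w)² + (3·δu/u)² + (-1·δq/q)²) = √(0.00439 + 0.0425 + 0.00397) = 0.225
Q = 110900, so δQ = 0.225 × 110900 = 25000.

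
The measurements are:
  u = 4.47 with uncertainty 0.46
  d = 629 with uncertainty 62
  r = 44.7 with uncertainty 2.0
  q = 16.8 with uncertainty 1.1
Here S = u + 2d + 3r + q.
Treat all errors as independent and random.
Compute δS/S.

For a sum/difference, combine absolute errors in quadrature:
  (δu)² = 0.212;  (2·δd)² = 15400;  (3·δr)² = 36.0;  (δq)² = 1.21
δS = √(15400) = 124
S = 1410, so δS/S = 124/1410 = 0.0878.

0.0878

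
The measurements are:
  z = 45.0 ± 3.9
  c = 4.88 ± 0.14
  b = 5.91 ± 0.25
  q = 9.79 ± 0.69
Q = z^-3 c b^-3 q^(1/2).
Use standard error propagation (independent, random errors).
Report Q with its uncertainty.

(8.12 ± 2.38) × 10^-7

Relative error in a monomial: (δQ/Q)² = Σ (nᵢ · δxᵢ/xᵢ)².
  (-3·δz/z)² = (-3×0.0867)² = 0.0676;  (1·δc/c)² = (1×0.0287)² = 0.000823;  (-3·δb/b)² = (-3×0.0423)² = 0.0161;  (½·δq/q)² = (0.5×0.0705)² = 0.00124
δQ/Q = √(0.0858) = 0.293
Q = 8.12e-07, so δQ = 0.293 × 8.12e-07 = 2.38e-07.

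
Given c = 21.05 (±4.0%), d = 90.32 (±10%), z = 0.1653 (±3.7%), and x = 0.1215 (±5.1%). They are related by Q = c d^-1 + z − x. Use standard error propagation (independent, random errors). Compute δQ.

Let p = c·d^-1 = 0.2331. δp/p = √((1·δc/c)² + (-1·δd/d)²) = √(0.00160 + 0.0100) = 0.108, so δp = 0.0251.
Q = p + z − x: δQ = √(δp² + δz² + δx²) = √(0.000630 + 3.74e-05 + 3.84e-05) = 0.0266

0.0266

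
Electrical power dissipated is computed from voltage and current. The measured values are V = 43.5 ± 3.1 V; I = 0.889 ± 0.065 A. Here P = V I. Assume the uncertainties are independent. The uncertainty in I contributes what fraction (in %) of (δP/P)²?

(δP/P)² = (1·δV/V)² + (1·δI/I)²
  V term: (1×0.0713)² = 0.00508
  I term: (1×0.0731)² = 0.00535
Total = 0.0104. Share from I = 0.00535/0.0104 = 0.513.

51.3%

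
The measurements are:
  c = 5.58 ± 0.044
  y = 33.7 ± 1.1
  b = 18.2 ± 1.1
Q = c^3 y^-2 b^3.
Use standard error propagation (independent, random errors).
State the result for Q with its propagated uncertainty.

Relative error in a monomial: (δQ/Q)² = Σ (nᵢ · δxᵢ/xᵢ)².
  (3·δc/c)² = (3×0.00789)² = 0.000560;  (-2·δy/y)² = (-2×0.0326)² = 0.00426;  (3·δb/b)² = (3×0.0604)² = 0.0329
δQ/Q = √(0.0377) = 0.194
Q = 922, so δQ = 0.194 × 922 = 179.

922 ± 179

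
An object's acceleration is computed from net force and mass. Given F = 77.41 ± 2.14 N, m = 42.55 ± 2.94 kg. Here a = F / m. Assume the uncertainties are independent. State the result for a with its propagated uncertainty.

Since a is a product/quotient, work with relative uncertainties:
  (1·δF/F)² = (1×0.0276)² = 0.000764;  (-1·δm/m)² = (-1×0.0691)² = 0.00477
δa/a = √(0.00554) = 0.0744
a = 1.819 m/s^2, so δa = 0.0744 × 1.819 = 0.135 m/s^2.

1.819 ± 0.135 m/s^2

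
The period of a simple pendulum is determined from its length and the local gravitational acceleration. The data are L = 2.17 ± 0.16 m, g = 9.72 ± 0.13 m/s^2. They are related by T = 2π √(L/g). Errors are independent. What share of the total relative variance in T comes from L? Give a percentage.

(δT/T)² = (½·δL/L)² + (−½·δg/g)²
  L term: (0.5×0.0737)² = 0.00136
  g term: (-0.5×0.0134)² = 4.47e-05
Total = 0.00140. Share from L = 0.00136/0.00140 = 0.968.

96.8%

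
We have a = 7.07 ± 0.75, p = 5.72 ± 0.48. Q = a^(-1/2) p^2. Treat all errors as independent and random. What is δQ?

Since Q is a product/quotient, work with relative uncertainties:
  (−½·δa/a)² = (-0.5×0.106)² = 0.00281;  (2·δp/p)² = (2×0.0839)² = 0.0282
δQ/Q = √(0.0310) = 0.176
Q = 12.3, so δQ = 0.176 × 12.3 = 2.17.

2.17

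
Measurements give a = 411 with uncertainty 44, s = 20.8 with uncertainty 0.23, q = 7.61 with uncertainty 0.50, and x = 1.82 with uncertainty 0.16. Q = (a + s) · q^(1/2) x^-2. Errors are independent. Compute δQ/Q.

0.206

Let u = a + s = 432. δu = √(δa² + δs²) = √(1940 + 0.0529) = 44.0, so δu/u = 0.102.
Q is then a monomial in u, q, x:
δQ/Q = √((δu/u)² + (½·δq/q)² + (-2·δx/x)²) = √(0.0104 + 0.00108 + 0.0309) = 0.206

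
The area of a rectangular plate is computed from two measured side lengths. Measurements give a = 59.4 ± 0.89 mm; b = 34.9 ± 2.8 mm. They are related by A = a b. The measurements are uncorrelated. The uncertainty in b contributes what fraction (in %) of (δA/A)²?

(δA/A)² = (1·δa/a)² + (1·δb/b)²
  a term: (1×0.0150)² = 0.000224
  b term: (1×0.0802)² = 0.00644
Total = 0.00666. Share from b = 0.00644/0.00666 = 0.966.

96.6%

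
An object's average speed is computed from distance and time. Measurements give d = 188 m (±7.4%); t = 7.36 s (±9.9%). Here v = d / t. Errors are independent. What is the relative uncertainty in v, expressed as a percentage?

12.4%

Since v is a product/quotient, work with relative uncertainties:
  (1·δd/d)² = (1×0.0740)² = 0.00548;  (-1·δt/t)² = (-1×0.0990)² = 0.00980
δv/v = √(0.0153) = 0.124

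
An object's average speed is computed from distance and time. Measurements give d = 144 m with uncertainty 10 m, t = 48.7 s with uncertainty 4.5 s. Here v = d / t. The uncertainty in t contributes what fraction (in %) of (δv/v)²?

63.9%

(δv/v)² = (1·δd/d)² + (-1·δt/t)²
  d term: (1×0.0694)² = 0.00482
  t term: (-1×0.0924)² = 0.00854
Total = 0.0134. Share from t = 0.00854/0.0134 = 0.639.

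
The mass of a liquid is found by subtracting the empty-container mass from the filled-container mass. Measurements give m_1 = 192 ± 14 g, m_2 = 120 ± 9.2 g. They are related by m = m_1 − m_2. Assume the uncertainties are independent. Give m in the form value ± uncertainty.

72.0 ± 16.8 g

m is a linear combination, so absolute uncertainties add in quadrature:
  (δm_1)² = 196;  (δm_2)² = 84.6
δm = √(281) = 16.8 g
m = 72.0 g.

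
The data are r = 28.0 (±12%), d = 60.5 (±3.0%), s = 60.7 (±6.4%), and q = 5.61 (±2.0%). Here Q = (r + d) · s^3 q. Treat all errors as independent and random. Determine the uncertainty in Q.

2.2e+07

Let u = r + d = 88.5. δu = √(δr² + δd²) = √(11.3 + 3.29) = 3.82, so δu/u = 0.0432.
Q is then a monomial in u, s, q:
δQ/Q = √((δu/u)² + (3·δs/s)² + (1·δq/q)²) = √(0.00186 + 0.0369 + 0.000400) = 0.198
Q = 1.11e+08, so δQ = 0.198 × 1.11e+08 = 2.2e+07.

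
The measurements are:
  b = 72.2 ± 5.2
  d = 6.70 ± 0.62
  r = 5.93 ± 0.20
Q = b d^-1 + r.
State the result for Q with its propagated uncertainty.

Let p = b·d^-1 = 10.8. δp/p = √((1·δb/b)² + (-1·δd/d)²) = √(0.00519 + 0.00856) = 0.117, so δp = 1.26.
Q = p + r: δQ = √(δp² + δr²) = √(1.60 + 0.0400) = 1.28
Q = 16.7.

16.7 ± 1.28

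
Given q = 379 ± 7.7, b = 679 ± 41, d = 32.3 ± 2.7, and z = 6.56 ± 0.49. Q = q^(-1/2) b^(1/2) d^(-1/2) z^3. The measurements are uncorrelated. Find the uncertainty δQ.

For a monomial Q ∝ q^(-1/2), b^(1/2), d^(-1/2), z^3, fractional errors add in quadrature:
  (−½·δq/q)² = (-0.5×0.0203)² = 0.000103;  (½·δb/b)² = (0.5×0.0604)² = 0.000912;  (−½·δd/d)² = (-0.5×0.0836)² = 0.00175;  (3·δz/z)² = (3×0.0747)² = 0.0502
δQ/Q = √(0.0530) = 0.230
Q = 66.5, so δQ = 0.230 × 66.5 = 15.3.

15.3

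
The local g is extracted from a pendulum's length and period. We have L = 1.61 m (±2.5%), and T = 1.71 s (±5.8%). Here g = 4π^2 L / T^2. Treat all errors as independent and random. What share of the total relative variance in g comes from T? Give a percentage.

95.6%

(δg/g)² = (1·δL/L)² + (-2·δT/T)²
  L term: (1×0.0250)² = 0.000625
  T term: (-2×0.0580)² = 0.0135
Total = 0.0141. Share from T = 0.0135/0.0141 = 0.956.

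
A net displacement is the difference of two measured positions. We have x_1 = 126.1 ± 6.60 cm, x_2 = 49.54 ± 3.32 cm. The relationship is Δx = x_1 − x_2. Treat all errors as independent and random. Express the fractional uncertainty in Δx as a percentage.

9.65%

Sums and differences: (δΔx)² = Σ (cᵢ δxᵢ)².
  (δx_1)² = 43.6;  (δx_2)² = 11.0
δΔx = √(54.6) = 7.39 cm
Δx = 76.56 cm, so δΔx/Δx = 7.39/76.56 = 0.0965.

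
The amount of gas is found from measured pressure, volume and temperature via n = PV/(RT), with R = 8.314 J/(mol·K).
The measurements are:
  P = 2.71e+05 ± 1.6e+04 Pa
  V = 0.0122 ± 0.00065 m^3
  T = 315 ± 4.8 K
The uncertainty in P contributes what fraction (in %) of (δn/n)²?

53.2%

(δn/n)² = (1·δP/P)² + (1·δV/V)² + (-1·δT/T)²
  P term: (1×0.0590)² = 0.00349
  V term: (1×0.0533)² = 0.00284
  T term: (-1×0.0152)² = 0.000232
Total = 0.00656. Share from P = 0.00349/0.00656 = 0.532.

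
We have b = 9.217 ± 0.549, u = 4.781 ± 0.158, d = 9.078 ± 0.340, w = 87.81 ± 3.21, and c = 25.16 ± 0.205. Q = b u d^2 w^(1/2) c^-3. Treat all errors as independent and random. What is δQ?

Since Q is a product/quotient, work with relative uncertainties:
  (1·δb/b)² = (1×0.0596)² = 0.00355;  (1·δu/u)² = (1×0.0330)² = 0.00109;  (2·δd/d)² = (2×0.0375)² = 0.00561;  (½·δw/w)² = (0.5×0.0366)² = 0.000334;  (-3·δc/c)² = (-3×0.00815)² = 0.000597
δQ/Q = √(0.0112) = 0.106
Q = 2.137, so δQ = 0.106 × 2.137 = 0.226.

0.226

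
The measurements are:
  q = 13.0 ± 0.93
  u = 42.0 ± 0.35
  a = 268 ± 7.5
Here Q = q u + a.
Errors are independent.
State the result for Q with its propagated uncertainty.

Let p = q·u = 546. δp/p = √((1·δq/q)² + (1·δu/u)²) = √(0.00512 + 6.94e-05) = 0.0720, so δp = 39.3.
Q = p + a: δQ = √(δp² + δa²) = √(1550 + 56.2) = 40.0
Q = 814.

814 ± 40.0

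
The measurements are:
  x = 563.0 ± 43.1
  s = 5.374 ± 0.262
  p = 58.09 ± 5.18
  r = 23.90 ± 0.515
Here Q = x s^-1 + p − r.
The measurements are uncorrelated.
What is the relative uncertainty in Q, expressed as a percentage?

Let w = x·s^-1 = 104.8. δw/w = √((1·δx/x)² + (-1·δs/s)²) = √(0.00586 + 0.00238) = 0.0908, so δw = 9.51.
Q = w + p − r: δQ = √(δw² + δp² + δr²) = √(90.4 + 26.8 + 0.265) = 10.8
Q = 139.0, so δQ/Q = 10.8/139.0 = 0.0780.

7.80%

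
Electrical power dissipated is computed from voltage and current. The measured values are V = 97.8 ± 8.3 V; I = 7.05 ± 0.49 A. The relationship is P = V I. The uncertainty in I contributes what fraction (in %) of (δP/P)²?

40.1%

(δP/P)² = (1·δV/V)² + (1·δI/I)²
  V term: (1×0.0849)² = 0.00720
  I term: (1×0.0695)² = 0.00483
Total = 0.0120. Share from I = 0.00483/0.0120 = 0.401.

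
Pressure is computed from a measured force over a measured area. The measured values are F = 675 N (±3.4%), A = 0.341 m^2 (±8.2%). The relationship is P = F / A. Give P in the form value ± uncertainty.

Products/powers → add relative errors in quadrature, weighted by exponent:
  (1·δF/F)² = (1×0.0340)² = 0.00116;  (-1·δA/A)² = (-1×0.0820)² = 0.00672
δP/P = √(0.00788) = 0.0888
P = 1980 Pa, so δP = 0.0888 × 1980 = 176 Pa.

1980 ± 176 Pa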